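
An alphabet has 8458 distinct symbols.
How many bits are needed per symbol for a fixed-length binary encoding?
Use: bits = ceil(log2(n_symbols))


log2(8458) = 13.0461
Bracket: 2^13 = 8192 < 8458 <= 2^14 = 16384
So ceil(log2(8458)) = 14

bits = ceil(log2(8458)) = ceil(13.0461) = 14 bits


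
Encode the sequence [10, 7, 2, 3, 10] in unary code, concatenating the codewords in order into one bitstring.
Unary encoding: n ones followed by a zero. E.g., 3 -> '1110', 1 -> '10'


Encode each number as n ones followed by a terminating 0:
  10 -> 11111111110 (11 bits)
  7 -> 11111110 (8 bits)
  2 -> 110 (3 bits)
  3 -> 1110 (4 bits)
  10 -> 11111111110 (11 bits)
Total length = 11 + 8 + 3 + 4 + 11 = 37 bits.

Unary([10, 7, 2, 3, 10]) = 1111111111011111110110111011111111110 (37 bits)


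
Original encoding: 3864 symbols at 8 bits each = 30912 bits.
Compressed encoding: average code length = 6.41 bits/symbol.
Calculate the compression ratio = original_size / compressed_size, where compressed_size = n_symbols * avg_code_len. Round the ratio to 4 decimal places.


original_size = n_symbols * orig_bits = 3864 * 8 = 30912 bits
compressed_size = n_symbols * avg_code_len = 3864 * 6.41 = 24768.24 bits
ratio = original_size / compressed_size = 30912 / 24768.24 = 1.248

Compression ratio = 1.248


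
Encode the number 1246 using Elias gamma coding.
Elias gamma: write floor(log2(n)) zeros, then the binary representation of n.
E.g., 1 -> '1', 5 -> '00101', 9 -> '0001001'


num_bits = floor(log2(1246)) + 1 = 11
leading_zeros = num_bits - 1 = 10
binary(1246) = 10011011110

Elias gamma(1246) = '0000000000' + '10011011110' = 000000000010011011110 (21 bits)


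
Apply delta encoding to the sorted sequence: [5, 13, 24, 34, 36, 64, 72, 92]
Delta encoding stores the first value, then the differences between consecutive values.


First value: 5
Deltas:
  13 - 5 = 8
  24 - 13 = 11
  34 - 24 = 10
  36 - 34 = 2
  64 - 36 = 28
  72 - 64 = 8
  92 - 72 = 20


Delta encoded: [5, 8, 11, 10, 2, 28, 8, 20]


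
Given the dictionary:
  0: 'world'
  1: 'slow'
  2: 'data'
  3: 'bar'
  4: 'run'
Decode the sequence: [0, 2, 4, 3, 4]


Look up each index in the dictionary:
  0 -> 'world'
  2 -> 'data'
  4 -> 'run'
  3 -> 'bar'
  4 -> 'run'

Decoded: "world data run bar run"


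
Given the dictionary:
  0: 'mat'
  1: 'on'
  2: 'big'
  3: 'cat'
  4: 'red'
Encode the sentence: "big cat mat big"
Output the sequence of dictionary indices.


Look up each word in the dictionary:
  'big' -> 2
  'cat' -> 3
  'mat' -> 0
  'big' -> 2

Encoded: [2, 3, 0, 2]


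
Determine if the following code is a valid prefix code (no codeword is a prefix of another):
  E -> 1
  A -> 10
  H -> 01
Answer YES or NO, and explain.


Checking each pair (does one codeword prefix another?):
  E='1' vs A='10': prefix -- VIOLATION

NO -- this is NOT a valid prefix code. E (1) is a prefix of A (10).


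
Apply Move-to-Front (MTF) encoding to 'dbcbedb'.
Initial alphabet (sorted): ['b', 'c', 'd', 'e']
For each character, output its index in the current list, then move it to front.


MTF encoding:
'd': index 2 in ['b', 'c', 'd', 'e'] -> ['d', 'b', 'c', 'e']
'b': index 1 in ['d', 'b', 'c', 'e'] -> ['b', 'd', 'c', 'e']
'c': index 2 in ['b', 'd', 'c', 'e'] -> ['c', 'b', 'd', 'e']
'b': index 1 in ['c', 'b', 'd', 'e'] -> ['b', 'c', 'd', 'e']
'e': index 3 in ['b', 'c', 'd', 'e'] -> ['e', 'b', 'c', 'd']
'd': index 3 in ['e', 'b', 'c', 'd'] -> ['d', 'e', 'b', 'c']
'b': index 2 in ['d', 'e', 'b', 'c'] -> ['b', 'd', 'e', 'c']


Output: [2, 1, 2, 1, 3, 3, 2]


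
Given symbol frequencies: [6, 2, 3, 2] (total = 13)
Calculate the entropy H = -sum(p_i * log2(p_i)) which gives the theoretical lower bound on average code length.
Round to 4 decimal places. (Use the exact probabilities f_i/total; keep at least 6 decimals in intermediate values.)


Per-symbol terms -p_i * log2(p_i) with p_i = f_i/13:
  p = 6/13 = 0.461538: log2(p) = -1.115477, -p*log2(p) = 0.514836
  p = 2/13 = 0.153846: log2(p) = -2.700440, -p*log2(p) = 0.415452
  p = 3/13 = 0.230769: log2(p) = -2.115477, -p*log2(p) = 0.488187
  p = 2/13 = 0.153846: log2(p) = -2.700440, -p*log2(p) = 0.415452
H = 0.514836 + 0.415452 + 0.488187 + 0.415452 = 1.833927

H = 1.8339 bits/symbol


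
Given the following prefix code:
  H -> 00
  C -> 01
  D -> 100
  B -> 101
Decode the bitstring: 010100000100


Decoding step by step:
Bits 01 -> C
Bits 01 -> C
Bits 00 -> H
Bits 00 -> H
Bits 01 -> C
Bits 00 -> H


Decoded message: CCHHCH


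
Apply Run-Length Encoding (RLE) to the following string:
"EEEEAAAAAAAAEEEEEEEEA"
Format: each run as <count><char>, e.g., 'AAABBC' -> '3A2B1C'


Scanning runs left to right:
  i=0: run of 'E' x 4 -> '4E'
  i=4: run of 'A' x 8 -> '8A'
  i=12: run of 'E' x 8 -> '8E'
  i=20: run of 'A' x 1 -> '1A'

RLE = 4E8A8E1A


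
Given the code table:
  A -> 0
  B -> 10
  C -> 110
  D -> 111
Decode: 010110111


Decoding:
0 -> A
10 -> B
110 -> C
111 -> D


Result: ABCD


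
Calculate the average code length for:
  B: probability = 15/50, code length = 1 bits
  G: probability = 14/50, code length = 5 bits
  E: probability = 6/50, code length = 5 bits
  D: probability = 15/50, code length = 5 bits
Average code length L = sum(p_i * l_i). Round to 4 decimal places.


Weighted contributions p_i * l_i:
  B: (15/50) * 1 = 15/50
  G: (14/50) * 5 = 70/50
  E: (6/50) * 5 = 30/50
  D: (15/50) * 5 = 75/50
Sum = (15 + 70 + 30 + 75)/50 = 190/50

L = 190/50 = 3.8000 bits/symbol


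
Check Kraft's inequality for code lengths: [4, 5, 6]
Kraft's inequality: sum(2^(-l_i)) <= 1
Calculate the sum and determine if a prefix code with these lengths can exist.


Sum = 2^(-4) + 2^(-5) + 2^(-6)
    = 0.0625 + 0.03125 + 0.015625
    = 7/64 = 0.109375
Since 0.109375 <= 1, Kraft's inequality IS satisfied.
A prefix code with these lengths CAN exist.

Kraft sum = 0.109375. Satisfied.


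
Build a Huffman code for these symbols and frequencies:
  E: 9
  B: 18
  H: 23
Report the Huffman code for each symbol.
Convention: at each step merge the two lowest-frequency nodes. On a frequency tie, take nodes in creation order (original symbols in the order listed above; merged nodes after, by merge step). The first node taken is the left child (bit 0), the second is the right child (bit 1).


Huffman tree construction:
Step 1: Merge E(9) + B(18) = 27
Step 2: Merge H(23) + (E+B)(27) = 50
Read each symbol's code off the tree from the root (left child = 0, right child = 1).

Codes:
  E: 10 (length 2)
  B: 11 (length 2)
  H: 0 (length 1)
Average code length: 77/50 = 1.5400 bits/symbol


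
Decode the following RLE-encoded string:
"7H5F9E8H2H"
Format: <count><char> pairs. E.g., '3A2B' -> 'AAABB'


Expanding each <count><char> pair:
  7H -> 'HHHHHHH'
  5F -> 'FFFFF'
  9E -> 'EEEEEEEEE'
  8H -> 'HHHHHHHH'
  2H -> 'HH'

Decoded = HHHHHHHFFFFFEEEEEEEEEHHHHHHHHHH


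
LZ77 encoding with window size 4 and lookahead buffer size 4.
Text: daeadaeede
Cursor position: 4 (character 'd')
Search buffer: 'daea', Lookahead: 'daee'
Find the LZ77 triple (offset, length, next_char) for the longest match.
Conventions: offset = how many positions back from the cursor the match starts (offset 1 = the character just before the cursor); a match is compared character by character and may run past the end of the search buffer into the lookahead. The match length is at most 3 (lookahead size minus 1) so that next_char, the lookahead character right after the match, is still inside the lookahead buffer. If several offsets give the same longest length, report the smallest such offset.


Try each offset into the search buffer:
  offset=1 (pos 3, char 'a'): match length 0
  offset=2 (pos 2, char 'e'): match length 0
  offset=3 (pos 1, char 'a'): match length 0
  offset=4 (pos 0, char 'd'): match length 3
Longest match has length 3 at offset 4.
next_char = character at position 4 + 3 = 7 -> 'e'

Best match: offset=4, length=3 (matching 'dae' starting at position 0)
LZ77 triple: (4, 3, 'e')


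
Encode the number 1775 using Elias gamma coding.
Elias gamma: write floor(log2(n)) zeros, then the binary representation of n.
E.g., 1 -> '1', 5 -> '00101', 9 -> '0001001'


num_bits = floor(log2(1775)) + 1 = 11
leading_zeros = num_bits - 1 = 10
binary(1775) = 11011101111

Elias gamma(1775) = '0000000000' + '11011101111' = 000000000011011101111 (21 bits)


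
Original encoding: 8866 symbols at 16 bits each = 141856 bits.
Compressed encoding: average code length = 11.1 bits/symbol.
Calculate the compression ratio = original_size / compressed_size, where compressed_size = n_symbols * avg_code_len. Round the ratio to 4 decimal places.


original_size = n_symbols * orig_bits = 8866 * 16 = 141856 bits
compressed_size = n_symbols * avg_code_len = 8866 * 11.1 = 98412.6 bits
ratio = original_size / compressed_size = 141856 / 98412.6 = 1.4414

Compression ratio = 1.4414


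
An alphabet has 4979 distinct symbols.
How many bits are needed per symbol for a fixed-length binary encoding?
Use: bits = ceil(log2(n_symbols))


log2(4979) = 12.2816
Bracket: 2^12 = 4096 < 4979 <= 2^13 = 8192
So ceil(log2(4979)) = 13

bits = ceil(log2(4979)) = ceil(12.2816) = 13 bits


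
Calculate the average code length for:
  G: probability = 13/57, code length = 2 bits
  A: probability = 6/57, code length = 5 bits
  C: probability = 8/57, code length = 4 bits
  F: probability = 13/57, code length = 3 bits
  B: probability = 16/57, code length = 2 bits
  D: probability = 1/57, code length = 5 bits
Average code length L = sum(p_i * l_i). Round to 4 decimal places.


Weighted contributions p_i * l_i:
  G: (13/57) * 2 = 26/57
  A: (6/57) * 5 = 30/57
  C: (8/57) * 4 = 32/57
  F: (13/57) * 3 = 39/57
  B: (16/57) * 2 = 32/57
  D: (1/57) * 5 = 5/57
Sum = (26 + 30 + 32 + 39 + 32 + 5)/57 = 164/57

L = 164/57 = 2.8772 bits/symbol


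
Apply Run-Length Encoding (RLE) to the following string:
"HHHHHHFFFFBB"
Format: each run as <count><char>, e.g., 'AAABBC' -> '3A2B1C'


Scanning runs left to right:
  i=0: run of 'H' x 6 -> '6H'
  i=6: run of 'F' x 4 -> '4F'
  i=10: run of 'B' x 2 -> '2B'

RLE = 6H4F2B


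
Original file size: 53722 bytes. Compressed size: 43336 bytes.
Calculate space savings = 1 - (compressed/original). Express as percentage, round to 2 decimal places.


ratio = compressed/original = 43336/53722 = 0.806671
savings = 1 - ratio = 1 - 0.806671 = 0.193329
as a percentage: 0.193329 * 100 = 19.33%

Space savings = 1 - 43336/53722 = 19.33%


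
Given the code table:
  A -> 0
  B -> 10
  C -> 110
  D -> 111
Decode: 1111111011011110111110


Decoding:
111 -> D
111 -> D
10 -> B
110 -> C
111 -> D
10 -> B
111 -> D
110 -> C


Result: DDBCDBDC


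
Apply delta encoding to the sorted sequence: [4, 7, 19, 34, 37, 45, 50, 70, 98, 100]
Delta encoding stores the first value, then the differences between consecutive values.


First value: 4
Deltas:
  7 - 4 = 3
  19 - 7 = 12
  34 - 19 = 15
  37 - 34 = 3
  45 - 37 = 8
  50 - 45 = 5
  70 - 50 = 20
  98 - 70 = 28
  100 - 98 = 2


Delta encoded: [4, 3, 12, 15, 3, 8, 5, 20, 28, 2]


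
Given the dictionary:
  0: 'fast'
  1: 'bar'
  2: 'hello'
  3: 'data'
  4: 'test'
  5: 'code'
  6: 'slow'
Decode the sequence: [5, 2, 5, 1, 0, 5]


Look up each index in the dictionary:
  5 -> 'code'
  2 -> 'hello'
  5 -> 'code'
  1 -> 'bar'
  0 -> 'fast'
  5 -> 'code'

Decoded: "code hello code bar fast code"


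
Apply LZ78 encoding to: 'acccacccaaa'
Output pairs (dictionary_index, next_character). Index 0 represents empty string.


LZ78 encoding steps:
Dictionary: {0: ''}
Step 1: w='' (idx 0), next='a' -> output (0, 'a'), add 'a' as idx 1
Step 2: w='' (idx 0), next='c' -> output (0, 'c'), add 'c' as idx 2
Step 3: w='c' (idx 2), next='c' -> output (2, 'c'), add 'cc' as idx 3
Step 4: w='a' (idx 1), next='c' -> output (1, 'c'), add 'ac' as idx 4
Step 5: w='cc' (idx 3), next='a' -> output (3, 'a'), add 'cca' as idx 5
Step 6: w='a' (idx 1), next='a' -> output (1, 'a'), add 'aa' as idx 6


Encoded: [(0, 'a'), (0, 'c'), (2, 'c'), (1, 'c'), (3, 'a'), (1, 'a')]


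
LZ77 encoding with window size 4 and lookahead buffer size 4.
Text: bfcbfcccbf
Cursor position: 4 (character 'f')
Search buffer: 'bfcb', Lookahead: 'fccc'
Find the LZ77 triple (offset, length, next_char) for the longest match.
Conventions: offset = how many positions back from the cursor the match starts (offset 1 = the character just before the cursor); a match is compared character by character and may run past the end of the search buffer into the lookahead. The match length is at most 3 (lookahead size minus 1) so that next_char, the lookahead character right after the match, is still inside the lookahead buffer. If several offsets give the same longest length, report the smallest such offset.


Try each offset into the search buffer:
  offset=1 (pos 3, char 'b'): match length 0
  offset=2 (pos 2, char 'c'): match length 0
  offset=3 (pos 1, char 'f'): match length 2
  offset=4 (pos 0, char 'b'): match length 0
Longest match has length 2 at offset 3.
next_char = character at position 4 + 2 = 6 -> 'c'

Best match: offset=3, length=2 (matching 'fc' starting at position 1)
LZ77 triple: (3, 2, 'c')


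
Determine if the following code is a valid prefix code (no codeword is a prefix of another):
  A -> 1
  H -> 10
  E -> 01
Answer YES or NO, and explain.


Checking each pair (does one codeword prefix another?):
  A='1' vs H='10': prefix -- VIOLATION

NO -- this is NOT a valid prefix code. A (1) is a prefix of H (10).


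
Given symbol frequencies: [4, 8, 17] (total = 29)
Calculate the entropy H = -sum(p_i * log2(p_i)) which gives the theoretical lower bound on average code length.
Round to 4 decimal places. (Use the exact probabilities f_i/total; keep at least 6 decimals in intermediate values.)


Per-symbol terms -p_i * log2(p_i) with p_i = f_i/29:
  p = 4/29 = 0.137931: log2(p) = -2.857981, -p*log2(p) = 0.394204
  p = 8/29 = 0.275862: log2(p) = -1.857981, -p*log2(p) = 0.512546
  p = 17/29 = 0.586207: log2(p) = -0.770518, -p*log2(p) = 0.451683
H = 0.394204 + 0.512546 + 0.451683 = 1.358433

H = 1.3584 bits/symbol


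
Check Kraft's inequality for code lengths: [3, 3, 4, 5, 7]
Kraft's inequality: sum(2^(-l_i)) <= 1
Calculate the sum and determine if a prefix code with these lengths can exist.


Sum = 2^(-3) + 2^(-3) + 2^(-4) + 2^(-5) + 2^(-7)
    = 0.125 + 0.125 + 0.0625 + 0.03125 + 0.0078125
    = 45/128 = 0.3515625
Since 0.3515625 <= 1, Kraft's inequality IS satisfied.
A prefix code with these lengths CAN exist.

Kraft sum = 0.3515625. Satisfied.


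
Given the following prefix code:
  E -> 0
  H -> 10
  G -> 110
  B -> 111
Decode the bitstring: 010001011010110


Decoding step by step:
Bits 0 -> E
Bits 10 -> H
Bits 0 -> E
Bits 0 -> E
Bits 10 -> H
Bits 110 -> G
Bits 10 -> H
Bits 110 -> G


Decoded message: EHEEHGHG


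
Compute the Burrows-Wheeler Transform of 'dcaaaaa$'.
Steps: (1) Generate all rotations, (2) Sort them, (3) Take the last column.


Rotations (sorted):
  0: $dcaaaaa -> last char: a
  1: a$dcaaaa -> last char: a
  2: aa$dcaaa -> last char: a
  3: aaa$dcaa -> last char: a
  4: aaaa$dca -> last char: a
  5: aaaaa$dc -> last char: c
  6: caaaaa$d -> last char: d
  7: dcaaaaa$ -> last char: $


BWT = aaaaacd$


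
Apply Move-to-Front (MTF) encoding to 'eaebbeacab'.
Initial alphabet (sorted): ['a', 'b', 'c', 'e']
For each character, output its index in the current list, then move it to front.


MTF encoding:
'e': index 3 in ['a', 'b', 'c', 'e'] -> ['e', 'a', 'b', 'c']
'a': index 1 in ['e', 'a', 'b', 'c'] -> ['a', 'e', 'b', 'c']
'e': index 1 in ['a', 'e', 'b', 'c'] -> ['e', 'a', 'b', 'c']
'b': index 2 in ['e', 'a', 'b', 'c'] -> ['b', 'e', 'a', 'c']
'b': index 0 in ['b', 'e', 'a', 'c'] -> ['b', 'e', 'a', 'c']
'e': index 1 in ['b', 'e', 'a', 'c'] -> ['e', 'b', 'a', 'c']
'a': index 2 in ['e', 'b', 'a', 'c'] -> ['a', 'e', 'b', 'c']
'c': index 3 in ['a', 'e', 'b', 'c'] -> ['c', 'a', 'e', 'b']
'a': index 1 in ['c', 'a', 'e', 'b'] -> ['a', 'c', 'e', 'b']
'b': index 3 in ['a', 'c', 'e', 'b'] -> ['b', 'a', 'c', 'e']


Output: [3, 1, 1, 2, 0, 1, 2, 3, 1, 3]


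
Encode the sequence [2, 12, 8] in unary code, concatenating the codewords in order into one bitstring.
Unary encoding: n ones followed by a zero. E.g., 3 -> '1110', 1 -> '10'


Encode each number as n ones followed by a terminating 0:
  2 -> 110 (3 bits)
  12 -> 1111111111110 (13 bits)
  8 -> 111111110 (9 bits)
Total length = 3 + 13 + 9 = 25 bits.

Unary([2, 12, 8]) = 1101111111111110111111110 (25 bits)


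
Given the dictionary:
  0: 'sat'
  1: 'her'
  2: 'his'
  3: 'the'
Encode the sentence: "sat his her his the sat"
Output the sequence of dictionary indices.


Look up each word in the dictionary:
  'sat' -> 0
  'his' -> 2
  'her' -> 1
  'his' -> 2
  'the' -> 3
  'sat' -> 0

Encoded: [0, 2, 1, 2, 3, 0]


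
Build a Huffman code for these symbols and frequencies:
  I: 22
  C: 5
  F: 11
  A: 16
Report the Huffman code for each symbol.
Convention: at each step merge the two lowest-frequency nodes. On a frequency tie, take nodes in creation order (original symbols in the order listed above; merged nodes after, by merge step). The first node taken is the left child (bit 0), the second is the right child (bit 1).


Huffman tree construction:
Step 1: Merge C(5) + F(11) = 16
Step 2: Merge A(16) + (C+F)(16) = 32
Step 3: Merge I(22) + (A+(C+F))(32) = 54
Read each symbol's code off the tree from the root (left child = 0, right child = 1).

Codes:
  I: 0 (length 1)
  C: 110 (length 3)
  F: 111 (length 3)
  A: 10 (length 2)
Average code length: 102/54 = 1.8889 bits/symbol


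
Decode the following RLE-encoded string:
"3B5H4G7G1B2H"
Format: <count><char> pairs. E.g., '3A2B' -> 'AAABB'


Expanding each <count><char> pair:
  3B -> 'BBB'
  5H -> 'HHHHH'
  4G -> 'GGGG'
  7G -> 'GGGGGGG'
  1B -> 'B'
  2H -> 'HH'

Decoded = BBBHHHHHGGGGGGGGGGGBHH


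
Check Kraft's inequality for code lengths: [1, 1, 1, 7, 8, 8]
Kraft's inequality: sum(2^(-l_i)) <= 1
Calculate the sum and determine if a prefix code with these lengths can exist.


Sum = 2^(-1) + 2^(-1) + 2^(-1) + 2^(-7) + 2^(-8) + 2^(-8)
    = 0.5 + 0.5 + 0.5 + 0.0078125 + 0.00390625 + 0.00390625
    = 388/256 = 1.515625
Since 1.515625 > 1, Kraft's inequality is NOT satisfied.
A prefix code with these lengths CANNOT exist.

Kraft sum = 1.515625. Not satisfied.


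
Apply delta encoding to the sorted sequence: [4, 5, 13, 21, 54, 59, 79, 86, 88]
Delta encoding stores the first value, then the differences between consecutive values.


First value: 4
Deltas:
  5 - 4 = 1
  13 - 5 = 8
  21 - 13 = 8
  54 - 21 = 33
  59 - 54 = 5
  79 - 59 = 20
  86 - 79 = 7
  88 - 86 = 2


Delta encoded: [4, 1, 8, 8, 33, 5, 20, 7, 2]


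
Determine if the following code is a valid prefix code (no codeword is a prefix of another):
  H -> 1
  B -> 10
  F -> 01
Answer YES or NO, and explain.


Checking each pair (does one codeword prefix another?):
  H='1' vs B='10': prefix -- VIOLATION

NO -- this is NOT a valid prefix code. H (1) is a prefix of B (10).


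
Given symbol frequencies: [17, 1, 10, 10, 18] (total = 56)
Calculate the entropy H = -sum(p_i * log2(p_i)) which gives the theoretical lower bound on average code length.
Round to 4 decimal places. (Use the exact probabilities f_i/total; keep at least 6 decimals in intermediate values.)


Per-symbol terms -p_i * log2(p_i) with p_i = f_i/56:
  p = 17/56 = 0.303571: log2(p) = -1.719892, -p*log2(p) = 0.522110
  p = 1/56 = 0.017857: log2(p) = -5.807355, -p*log2(p) = 0.103703
  p = 10/56 = 0.178571: log2(p) = -2.485427, -p*log2(p) = 0.443826
  p = 10/56 = 0.178571: log2(p) = -2.485427, -p*log2(p) = 0.443826
  p = 18/56 = 0.321429: log2(p) = -1.637430, -p*log2(p) = 0.526317
H = 0.522110 + 0.103703 + 0.443826 + 0.443826 + 0.526317 = 2.039782

H = 2.0398 bits/symbol


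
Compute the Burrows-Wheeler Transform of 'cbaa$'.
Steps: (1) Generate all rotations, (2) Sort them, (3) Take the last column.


Rotations (sorted):
  0: $cbaa -> last char: a
  1: a$cba -> last char: a
  2: aa$cb -> last char: b
  3: baa$c -> last char: c
  4: cbaa$ -> last char: $


BWT = aabc$


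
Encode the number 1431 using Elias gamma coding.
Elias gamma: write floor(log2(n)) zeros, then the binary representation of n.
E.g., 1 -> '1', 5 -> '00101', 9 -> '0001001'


num_bits = floor(log2(1431)) + 1 = 11
leading_zeros = num_bits - 1 = 10
binary(1431) = 10110010111

Elias gamma(1431) = '0000000000' + '10110010111' = 000000000010110010111 (21 bits)


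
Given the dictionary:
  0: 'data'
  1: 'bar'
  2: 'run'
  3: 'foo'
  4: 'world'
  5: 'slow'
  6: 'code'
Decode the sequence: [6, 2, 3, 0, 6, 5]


Look up each index in the dictionary:
  6 -> 'code'
  2 -> 'run'
  3 -> 'foo'
  0 -> 'data'
  6 -> 'code'
  5 -> 'slow'

Decoded: "code run foo data code slow"


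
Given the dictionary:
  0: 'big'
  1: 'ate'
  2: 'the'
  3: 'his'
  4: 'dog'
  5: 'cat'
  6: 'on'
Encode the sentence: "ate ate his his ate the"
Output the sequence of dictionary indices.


Look up each word in the dictionary:
  'ate' -> 1
  'ate' -> 1
  'his' -> 3
  'his' -> 3
  'ate' -> 1
  'the' -> 2

Encoded: [1, 1, 3, 3, 1, 2]


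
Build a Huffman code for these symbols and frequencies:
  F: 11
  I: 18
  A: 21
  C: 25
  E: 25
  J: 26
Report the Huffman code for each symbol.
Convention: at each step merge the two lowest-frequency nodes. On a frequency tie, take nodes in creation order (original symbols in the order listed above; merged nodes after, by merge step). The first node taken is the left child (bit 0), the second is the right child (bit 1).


Huffman tree construction:
Step 1: Merge F(11) + I(18) = 29
Step 2: Merge A(21) + C(25) = 46
Step 3: Merge E(25) + J(26) = 51
Step 4: Merge (F+I)(29) + (A+C)(46) = 75
Step 5: Merge (E+J)(51) + ((F+I)+(A+C))(75) = 126
Read each symbol's code off the tree from the root (left child = 0, right child = 1).

Codes:
  F: 100 (length 3)
  I: 101 (length 3)
  A: 110 (length 3)
  C: 111 (length 3)
  E: 00 (length 2)
  J: 01 (length 2)
Average code length: 327/126 = 2.5952 bits/symbol


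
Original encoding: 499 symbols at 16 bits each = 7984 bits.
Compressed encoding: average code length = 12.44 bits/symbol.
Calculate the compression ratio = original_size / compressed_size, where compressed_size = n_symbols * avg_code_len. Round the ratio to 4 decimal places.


original_size = n_symbols * orig_bits = 499 * 16 = 7984 bits
compressed_size = n_symbols * avg_code_len = 499 * 12.44 = 6207.56 bits
ratio = original_size / compressed_size = 7984 / 6207.56 = 1.2862

Compression ratio = 1.2862


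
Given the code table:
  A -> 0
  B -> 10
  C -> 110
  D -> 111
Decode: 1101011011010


Decoding:
110 -> C
10 -> B
110 -> C
110 -> C
10 -> B


Result: CBCCB


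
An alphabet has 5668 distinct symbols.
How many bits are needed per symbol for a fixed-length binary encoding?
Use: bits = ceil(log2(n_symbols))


log2(5668) = 12.4686
Bracket: 2^12 = 4096 < 5668 <= 2^13 = 8192
So ceil(log2(5668)) = 13

bits = ceil(log2(5668)) = ceil(12.4686) = 13 bits


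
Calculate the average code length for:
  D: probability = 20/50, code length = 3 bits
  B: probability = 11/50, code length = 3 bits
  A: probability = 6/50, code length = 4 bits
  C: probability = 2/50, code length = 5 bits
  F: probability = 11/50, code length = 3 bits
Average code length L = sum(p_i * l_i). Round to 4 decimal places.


Weighted contributions p_i * l_i:
  D: (20/50) * 3 = 60/50
  B: (11/50) * 3 = 33/50
  A: (6/50) * 4 = 24/50
  C: (2/50) * 5 = 10/50
  F: (11/50) * 3 = 33/50
Sum = (60 + 33 + 24 + 10 + 33)/50 = 160/50

L = 160/50 = 3.2000 bits/symbol


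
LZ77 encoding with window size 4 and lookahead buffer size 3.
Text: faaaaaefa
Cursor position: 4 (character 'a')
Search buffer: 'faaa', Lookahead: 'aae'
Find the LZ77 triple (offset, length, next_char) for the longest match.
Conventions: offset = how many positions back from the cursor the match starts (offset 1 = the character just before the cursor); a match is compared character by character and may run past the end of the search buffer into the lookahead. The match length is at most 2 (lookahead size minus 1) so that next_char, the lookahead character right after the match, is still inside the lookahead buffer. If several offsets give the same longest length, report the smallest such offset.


Try each offset into the search buffer:
  offset=1 (pos 3, char 'a'): match length 2
  offset=2 (pos 2, char 'a'): match length 2
  offset=3 (pos 1, char 'a'): match length 2
  offset=4 (pos 0, char 'f'): match length 0
Longest match has length 2, found at offsets 1, 2, 3; take the smallest, offset 1.
next_char = character at position 4 + 2 = 6 -> 'e'

Best match: offset=1, length=2 (matching 'aa' starting at position 3)
LZ77 triple: (1, 2, 'e')


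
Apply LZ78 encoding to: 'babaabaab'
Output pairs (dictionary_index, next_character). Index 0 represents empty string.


LZ78 encoding steps:
Dictionary: {0: ''}
Step 1: w='' (idx 0), next='b' -> output (0, 'b'), add 'b' as idx 1
Step 2: w='' (idx 0), next='a' -> output (0, 'a'), add 'a' as idx 2
Step 3: w='b' (idx 1), next='a' -> output (1, 'a'), add 'ba' as idx 3
Step 4: w='a' (idx 2), next='b' -> output (2, 'b'), add 'ab' as idx 4
Step 5: w='a' (idx 2), next='a' -> output (2, 'a'), add 'aa' as idx 5
Step 6: w='b' (idx 1), end of input -> output (1, '')


Encoded: [(0, 'b'), (0, 'a'), (1, 'a'), (2, 'b'), (2, 'a'), (1, '')]


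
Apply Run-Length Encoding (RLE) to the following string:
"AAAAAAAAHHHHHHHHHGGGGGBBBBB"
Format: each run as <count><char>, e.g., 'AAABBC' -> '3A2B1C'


Scanning runs left to right:
  i=0: run of 'A' x 8 -> '8A'
  i=8: run of 'H' x 9 -> '9H'
  i=17: run of 'G' x 5 -> '5G'
  i=22: run of 'B' x 5 -> '5B'

RLE = 8A9H5G5B


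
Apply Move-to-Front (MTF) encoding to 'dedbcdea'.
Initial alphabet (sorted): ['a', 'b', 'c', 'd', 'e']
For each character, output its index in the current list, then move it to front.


MTF encoding:
'd': index 3 in ['a', 'b', 'c', 'd', 'e'] -> ['d', 'a', 'b', 'c', 'e']
'e': index 4 in ['d', 'a', 'b', 'c', 'e'] -> ['e', 'd', 'a', 'b', 'c']
'd': index 1 in ['e', 'd', 'a', 'b', 'c'] -> ['d', 'e', 'a', 'b', 'c']
'b': index 3 in ['d', 'e', 'a', 'b', 'c'] -> ['b', 'd', 'e', 'a', 'c']
'c': index 4 in ['b', 'd', 'e', 'a', 'c'] -> ['c', 'b', 'd', 'e', 'a']
'd': index 2 in ['c', 'b', 'd', 'e', 'a'] -> ['d', 'c', 'b', 'e', 'a']
'e': index 3 in ['d', 'c', 'b', 'e', 'a'] -> ['e', 'd', 'c', 'b', 'a']
'a': index 4 in ['e', 'd', 'c', 'b', 'a'] -> ['a', 'e', 'd', 'c', 'b']


Output: [3, 4, 1, 3, 4, 2, 3, 4]


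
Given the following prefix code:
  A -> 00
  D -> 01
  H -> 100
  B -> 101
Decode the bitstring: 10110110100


Decoding step by step:
Bits 101 -> B
Bits 101 -> B
Bits 101 -> B
Bits 00 -> A


Decoded message: BBBA


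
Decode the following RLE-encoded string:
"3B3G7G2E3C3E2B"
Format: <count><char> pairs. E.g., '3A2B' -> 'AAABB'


Expanding each <count><char> pair:
  3B -> 'BBB'
  3G -> 'GGG'
  7G -> 'GGGGGGG'
  2E -> 'EE'
  3C -> 'CCC'
  3E -> 'EEE'
  2B -> 'BB'

Decoded = BBBGGGGGGGGGGEECCCEEEBB


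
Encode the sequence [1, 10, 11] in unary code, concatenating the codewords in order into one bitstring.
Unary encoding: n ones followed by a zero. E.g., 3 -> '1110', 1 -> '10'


Encode each number as n ones followed by a terminating 0:
  1 -> 10 (2 bits)
  10 -> 11111111110 (11 bits)
  11 -> 111111111110 (12 bits)
Total length = 2 + 11 + 12 = 25 bits.

Unary([1, 10, 11]) = 1011111111110111111111110 (25 bits)


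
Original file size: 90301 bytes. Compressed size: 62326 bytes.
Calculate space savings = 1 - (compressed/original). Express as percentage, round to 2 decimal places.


ratio = compressed/original = 62326/90301 = 0.690203
savings = 1 - ratio = 1 - 0.690203 = 0.309797
as a percentage: 0.309797 * 100 = 30.98%

Space savings = 1 - 62326/90301 = 30.98%


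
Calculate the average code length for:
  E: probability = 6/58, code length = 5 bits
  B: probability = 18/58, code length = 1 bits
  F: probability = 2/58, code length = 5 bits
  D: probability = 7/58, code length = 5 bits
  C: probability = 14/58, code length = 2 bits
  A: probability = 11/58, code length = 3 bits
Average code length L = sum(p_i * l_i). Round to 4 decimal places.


Weighted contributions p_i * l_i:
  E: (6/58) * 5 = 30/58
  B: (18/58) * 1 = 18/58
  F: (2/58) * 5 = 10/58
  D: (7/58) * 5 = 35/58
  C: (14/58) * 2 = 28/58
  A: (11/58) * 3 = 33/58
Sum = (30 + 18 + 10 + 35 + 28 + 33)/58 = 154/58

L = 154/58 = 2.6552 bits/symbol


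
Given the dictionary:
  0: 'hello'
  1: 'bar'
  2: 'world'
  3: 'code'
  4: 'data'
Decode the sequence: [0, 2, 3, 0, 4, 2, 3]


Look up each index in the dictionary:
  0 -> 'hello'
  2 -> 'world'
  3 -> 'code'
  0 -> 'hello'
  4 -> 'data'
  2 -> 'world'
  3 -> 'code'

Decoded: "hello world code hello data world code"


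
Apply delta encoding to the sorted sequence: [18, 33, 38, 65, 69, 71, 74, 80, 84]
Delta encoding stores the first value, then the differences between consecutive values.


First value: 18
Deltas:
  33 - 18 = 15
  38 - 33 = 5
  65 - 38 = 27
  69 - 65 = 4
  71 - 69 = 2
  74 - 71 = 3
  80 - 74 = 6
  84 - 80 = 4


Delta encoded: [18, 15, 5, 27, 4, 2, 3, 6, 4]


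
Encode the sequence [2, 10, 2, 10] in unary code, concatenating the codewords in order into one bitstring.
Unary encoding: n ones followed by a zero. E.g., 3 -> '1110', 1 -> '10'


Encode each number as n ones followed by a terminating 0:
  2 -> 110 (3 bits)
  10 -> 11111111110 (11 bits)
  2 -> 110 (3 bits)
  10 -> 11111111110 (11 bits)
Total length = 3 + 11 + 3 + 11 = 28 bits.

Unary([2, 10, 2, 10]) = 1101111111111011011111111110 (28 bits)


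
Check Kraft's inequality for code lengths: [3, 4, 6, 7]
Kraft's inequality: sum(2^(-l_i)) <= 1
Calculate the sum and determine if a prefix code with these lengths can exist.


Sum = 2^(-3) + 2^(-4) + 2^(-6) + 2^(-7)
    = 0.125 + 0.0625 + 0.015625 + 0.0078125
    = 27/128 = 0.2109375
Since 0.2109375 <= 1, Kraft's inequality IS satisfied.
A prefix code with these lengths CAN exist.

Kraft sum = 0.2109375. Satisfied.


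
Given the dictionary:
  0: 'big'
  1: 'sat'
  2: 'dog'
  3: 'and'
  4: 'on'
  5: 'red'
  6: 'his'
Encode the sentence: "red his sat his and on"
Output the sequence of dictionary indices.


Look up each word in the dictionary:
  'red' -> 5
  'his' -> 6
  'sat' -> 1
  'his' -> 6
  'and' -> 3
  'on' -> 4

Encoded: [5, 6, 1, 6, 3, 4]


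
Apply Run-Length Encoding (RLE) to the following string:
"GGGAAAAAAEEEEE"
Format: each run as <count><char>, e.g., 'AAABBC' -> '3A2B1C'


Scanning runs left to right:
  i=0: run of 'G' x 3 -> '3G'
  i=3: run of 'A' x 6 -> '6A'
  i=9: run of 'E' x 5 -> '5E'

RLE = 3G6A5E


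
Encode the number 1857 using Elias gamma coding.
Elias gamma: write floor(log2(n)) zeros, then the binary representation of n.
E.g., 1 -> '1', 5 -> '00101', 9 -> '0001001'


num_bits = floor(log2(1857)) + 1 = 11
leading_zeros = num_bits - 1 = 10
binary(1857) = 11101000001

Elias gamma(1857) = '0000000000' + '11101000001' = 000000000011101000001 (21 bits)


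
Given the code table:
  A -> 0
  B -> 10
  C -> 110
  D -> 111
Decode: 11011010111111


Decoding:
110 -> C
110 -> C
10 -> B
111 -> D
111 -> D


Result: CCBDD


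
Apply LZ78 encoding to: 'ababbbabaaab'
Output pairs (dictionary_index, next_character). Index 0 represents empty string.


LZ78 encoding steps:
Dictionary: {0: ''}
Step 1: w='' (idx 0), next='a' -> output (0, 'a'), add 'a' as idx 1
Step 2: w='' (idx 0), next='b' -> output (0, 'b'), add 'b' as idx 2
Step 3: w='a' (idx 1), next='b' -> output (1, 'b'), add 'ab' as idx 3
Step 4: w='b' (idx 2), next='b' -> output (2, 'b'), add 'bb' as idx 4
Step 5: w='ab' (idx 3), next='a' -> output (3, 'a'), add 'aba' as idx 5
Step 6: w='a' (idx 1), next='a' -> output (1, 'a'), add 'aa' as idx 6
Step 7: w='b' (idx 2), end of input -> output (2, '')


Encoded: [(0, 'a'), (0, 'b'), (1, 'b'), (2, 'b'), (3, 'a'), (1, 'a'), (2, '')]


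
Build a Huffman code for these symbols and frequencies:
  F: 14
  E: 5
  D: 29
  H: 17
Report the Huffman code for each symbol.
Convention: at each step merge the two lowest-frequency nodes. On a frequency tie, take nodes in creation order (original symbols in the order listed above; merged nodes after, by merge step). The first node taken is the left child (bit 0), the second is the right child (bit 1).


Huffman tree construction:
Step 1: Merge E(5) + F(14) = 19
Step 2: Merge H(17) + (E+F)(19) = 36
Step 3: Merge D(29) + (H+(E+F))(36) = 65
Read each symbol's code off the tree from the root (left child = 0, right child = 1).

Codes:
  F: 111 (length 3)
  E: 110 (length 3)
  D: 0 (length 1)
  H: 10 (length 2)
Average code length: 120/65 = 1.8462 bits/symbol


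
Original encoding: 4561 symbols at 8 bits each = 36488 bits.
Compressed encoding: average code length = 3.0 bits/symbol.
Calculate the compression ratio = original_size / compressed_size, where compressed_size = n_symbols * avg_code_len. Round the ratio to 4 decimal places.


original_size = n_symbols * orig_bits = 4561 * 8 = 36488 bits
compressed_size = n_symbols * avg_code_len = 4561 * 3.0 = 13683.0 bits
ratio = original_size / compressed_size = 36488 / 13683.0 = 2.6667

Compression ratio = 2.6667


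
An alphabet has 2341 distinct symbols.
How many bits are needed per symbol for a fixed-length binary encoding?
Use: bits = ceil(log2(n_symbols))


log2(2341) = 11.1929
Bracket: 2^11 = 2048 < 2341 <= 2^12 = 4096
So ceil(log2(2341)) = 12

bits = ceil(log2(2341)) = ceil(11.1929) = 12 bits


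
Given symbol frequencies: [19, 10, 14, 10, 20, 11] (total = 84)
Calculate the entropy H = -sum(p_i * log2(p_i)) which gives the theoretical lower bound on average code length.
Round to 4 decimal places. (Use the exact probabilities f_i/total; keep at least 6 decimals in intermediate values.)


Per-symbol terms -p_i * log2(p_i) with p_i = f_i/84:
  p = 19/84 = 0.226190: log2(p) = -2.144390, -p*log2(p) = 0.485041
  p = 10/84 = 0.119048: log2(p) = -3.070389, -p*log2(p) = 0.365523
  p = 14/84 = 0.166667: log2(p) = -2.584963, -p*log2(p) = 0.430827
  p = 10/84 = 0.119048: log2(p) = -3.070389, -p*log2(p) = 0.365523
  p = 20/84 = 0.238095: log2(p) = -2.070389, -p*log2(p) = 0.492950
  p = 11/84 = 0.130952: log2(p) = -2.932886, -p*log2(p) = 0.384068
H = 0.485041 + 0.365523 + 0.430827 + 0.365523 + 0.492950 + 0.384068 = 2.523932

H = 2.5239 bits/symbol


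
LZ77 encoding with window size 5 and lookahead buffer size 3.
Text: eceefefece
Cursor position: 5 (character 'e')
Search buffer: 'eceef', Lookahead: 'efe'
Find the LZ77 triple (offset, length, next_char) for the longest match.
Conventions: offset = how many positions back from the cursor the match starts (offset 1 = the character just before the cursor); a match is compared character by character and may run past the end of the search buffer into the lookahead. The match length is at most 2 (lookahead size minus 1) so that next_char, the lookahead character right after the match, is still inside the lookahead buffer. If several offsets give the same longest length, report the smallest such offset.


Try each offset into the search buffer:
  offset=1 (pos 4, char 'f'): match length 0
  offset=2 (pos 3, char 'e'): match length 2
  offset=3 (pos 2, char 'e'): match length 1
  offset=4 (pos 1, char 'c'): match length 0
  offset=5 (pos 0, char 'e'): match length 1
Longest match has length 2 at offset 2.
next_char = character at position 5 + 2 = 7 -> 'e'

Best match: offset=2, length=2 (matching 'ef' starting at position 3)
LZ77 triple: (2, 2, 'e')


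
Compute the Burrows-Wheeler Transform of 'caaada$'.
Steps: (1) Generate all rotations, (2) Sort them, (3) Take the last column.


Rotations (sorted):
  0: $caaada -> last char: a
  1: a$caaad -> last char: d
  2: aaada$c -> last char: c
  3: aada$ca -> last char: a
  4: ada$caa -> last char: a
  5: caaada$ -> last char: $
  6: da$caaa -> last char: a


BWT = adcaa$a


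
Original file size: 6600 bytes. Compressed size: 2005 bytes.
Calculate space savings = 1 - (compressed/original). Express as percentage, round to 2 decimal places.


ratio = compressed/original = 2005/6600 = 0.303788
savings = 1 - ratio = 1 - 0.303788 = 0.696212
as a percentage: 0.696212 * 100 = 69.62%

Space savings = 1 - 2005/6600 = 69.62%


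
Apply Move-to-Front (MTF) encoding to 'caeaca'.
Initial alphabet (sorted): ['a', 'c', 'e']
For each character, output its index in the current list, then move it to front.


MTF encoding:
'c': index 1 in ['a', 'c', 'e'] -> ['c', 'a', 'e']
'a': index 1 in ['c', 'a', 'e'] -> ['a', 'c', 'e']
'e': index 2 in ['a', 'c', 'e'] -> ['e', 'a', 'c']
'a': index 1 in ['e', 'a', 'c'] -> ['a', 'e', 'c']
'c': index 2 in ['a', 'e', 'c'] -> ['c', 'a', 'e']
'a': index 1 in ['c', 'a', 'e'] -> ['a', 'c', 'e']


Output: [1, 1, 2, 1, 2, 1]


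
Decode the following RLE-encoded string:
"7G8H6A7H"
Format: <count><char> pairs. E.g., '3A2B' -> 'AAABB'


Expanding each <count><char> pair:
  7G -> 'GGGGGGG'
  8H -> 'HHHHHHHH'
  6A -> 'AAAAAA'
  7H -> 'HHHHHHH'

Decoded = GGGGGGGHHHHHHHHAAAAAAHHHHHHH


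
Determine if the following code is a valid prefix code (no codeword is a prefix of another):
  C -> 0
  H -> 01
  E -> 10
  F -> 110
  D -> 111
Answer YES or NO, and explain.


Checking each pair (does one codeword prefix another?):
  C='0' vs H='01': prefix -- VIOLATION

NO -- this is NOT a valid prefix code. C (0) is a prefix of H (01).


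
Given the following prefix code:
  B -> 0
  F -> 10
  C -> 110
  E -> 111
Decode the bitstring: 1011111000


Decoding step by step:
Bits 10 -> F
Bits 111 -> E
Bits 110 -> C
Bits 0 -> B
Bits 0 -> B


Decoded message: FECBB


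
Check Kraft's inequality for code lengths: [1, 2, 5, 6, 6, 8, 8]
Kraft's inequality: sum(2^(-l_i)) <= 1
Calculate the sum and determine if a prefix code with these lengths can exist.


Sum = 2^(-1) + 2^(-2) + 2^(-5) + 2^(-6) + 2^(-6) + 2^(-8) + 2^(-8)
    = 0.5 + 0.25 + 0.03125 + 0.015625 + 0.015625 + 0.00390625 + 0.00390625
    = 210/256 = 0.8203125
Since 0.8203125 <= 1, Kraft's inequality IS satisfied.
A prefix code with these lengths CAN exist.

Kraft sum = 0.8203125. Satisfied.


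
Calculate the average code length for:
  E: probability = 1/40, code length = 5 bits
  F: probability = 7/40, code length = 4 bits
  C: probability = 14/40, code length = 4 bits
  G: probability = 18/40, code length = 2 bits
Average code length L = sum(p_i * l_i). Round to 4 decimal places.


Weighted contributions p_i * l_i:
  E: (1/40) * 5 = 5/40
  F: (7/40) * 4 = 28/40
  C: (14/40) * 4 = 56/40
  G: (18/40) * 2 = 36/40
Sum = (5 + 28 + 56 + 36)/40 = 125/40

L = 125/40 = 3.1250 bits/symbol


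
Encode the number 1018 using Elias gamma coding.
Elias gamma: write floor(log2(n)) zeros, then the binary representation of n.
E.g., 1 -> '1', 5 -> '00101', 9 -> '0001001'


num_bits = floor(log2(1018)) + 1 = 10
leading_zeros = num_bits - 1 = 9
binary(1018) = 1111111010

Elias gamma(1018) = '000000000' + '1111111010' = 0000000001111111010 (19 bits)


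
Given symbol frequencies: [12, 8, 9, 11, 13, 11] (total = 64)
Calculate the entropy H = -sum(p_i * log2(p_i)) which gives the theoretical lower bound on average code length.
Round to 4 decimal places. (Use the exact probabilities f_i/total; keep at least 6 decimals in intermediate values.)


Per-symbol terms -p_i * log2(p_i) with p_i = f_i/64:
  p = 12/64 = 0.187500: log2(p) = -2.415037, -p*log2(p) = 0.452820
  p = 8/64 = 0.125000: log2(p) = -3.000000, -p*log2(p) = 0.375000
  p = 9/64 = 0.140625: log2(p) = -2.830075, -p*log2(p) = 0.397979
  p = 11/64 = 0.171875: log2(p) = -2.540568, -p*log2(p) = 0.436660
  p = 13/64 = 0.203125: log2(p) = -2.299560, -p*log2(p) = 0.467098
  p = 11/64 = 0.171875: log2(p) = -2.540568, -p*log2(p) = 0.436660
H = 0.452820 + 0.375000 + 0.397979 + 0.436660 + 0.467098 + 0.436660 = 2.566217

H = 2.5662 bits/symbol


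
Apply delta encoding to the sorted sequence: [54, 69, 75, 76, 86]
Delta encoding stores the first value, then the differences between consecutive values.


First value: 54
Deltas:
  69 - 54 = 15
  75 - 69 = 6
  76 - 75 = 1
  86 - 76 = 10


Delta encoded: [54, 15, 6, 1, 10]
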